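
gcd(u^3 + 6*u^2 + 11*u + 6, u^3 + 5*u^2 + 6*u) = u^2 + 5*u + 6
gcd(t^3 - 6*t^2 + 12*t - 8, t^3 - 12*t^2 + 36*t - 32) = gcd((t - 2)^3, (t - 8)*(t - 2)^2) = t^2 - 4*t + 4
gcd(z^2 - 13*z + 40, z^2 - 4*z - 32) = z - 8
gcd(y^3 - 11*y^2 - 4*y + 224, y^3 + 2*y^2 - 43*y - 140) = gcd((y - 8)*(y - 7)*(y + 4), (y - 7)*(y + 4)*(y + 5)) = y^2 - 3*y - 28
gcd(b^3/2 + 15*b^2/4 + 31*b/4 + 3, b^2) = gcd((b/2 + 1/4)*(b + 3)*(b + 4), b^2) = 1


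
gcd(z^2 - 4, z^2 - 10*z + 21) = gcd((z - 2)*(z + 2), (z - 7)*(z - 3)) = 1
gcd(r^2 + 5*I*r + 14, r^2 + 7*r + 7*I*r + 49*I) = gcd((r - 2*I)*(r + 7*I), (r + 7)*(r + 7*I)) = r + 7*I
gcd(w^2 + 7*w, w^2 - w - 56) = w + 7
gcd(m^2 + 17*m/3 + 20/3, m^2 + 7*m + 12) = m + 4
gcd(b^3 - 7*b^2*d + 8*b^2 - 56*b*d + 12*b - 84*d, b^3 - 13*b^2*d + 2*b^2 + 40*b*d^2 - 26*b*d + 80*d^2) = b + 2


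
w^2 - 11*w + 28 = (w - 7)*(w - 4)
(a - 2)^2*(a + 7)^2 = a^4 + 10*a^3 - 3*a^2 - 140*a + 196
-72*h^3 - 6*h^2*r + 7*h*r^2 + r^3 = (-3*h + r)*(4*h + r)*(6*h + r)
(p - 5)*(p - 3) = p^2 - 8*p + 15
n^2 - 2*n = n*(n - 2)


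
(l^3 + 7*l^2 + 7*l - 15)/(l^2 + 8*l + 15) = l - 1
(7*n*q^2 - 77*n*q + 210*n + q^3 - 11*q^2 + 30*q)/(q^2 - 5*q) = 7*n - 42*n/q + q - 6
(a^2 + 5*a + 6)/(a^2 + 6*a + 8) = (a + 3)/(a + 4)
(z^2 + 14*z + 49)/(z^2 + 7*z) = (z + 7)/z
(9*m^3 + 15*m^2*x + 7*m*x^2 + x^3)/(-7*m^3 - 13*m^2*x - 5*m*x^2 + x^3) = (9*m^2 + 6*m*x + x^2)/(-7*m^2 - 6*m*x + x^2)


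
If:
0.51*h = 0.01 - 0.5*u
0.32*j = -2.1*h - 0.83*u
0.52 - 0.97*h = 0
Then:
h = 0.54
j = -2.15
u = -0.53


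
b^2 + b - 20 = (b - 4)*(b + 5)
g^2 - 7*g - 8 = (g - 8)*(g + 1)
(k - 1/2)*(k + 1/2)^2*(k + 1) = k^4 + 3*k^3/2 + k^2/4 - 3*k/8 - 1/8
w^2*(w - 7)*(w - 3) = w^4 - 10*w^3 + 21*w^2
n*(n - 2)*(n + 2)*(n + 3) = n^4 + 3*n^3 - 4*n^2 - 12*n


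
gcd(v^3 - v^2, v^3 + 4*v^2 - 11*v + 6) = v - 1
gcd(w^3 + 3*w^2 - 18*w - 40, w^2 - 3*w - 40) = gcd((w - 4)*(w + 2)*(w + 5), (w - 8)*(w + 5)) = w + 5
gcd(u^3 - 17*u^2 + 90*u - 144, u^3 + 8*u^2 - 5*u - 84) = u - 3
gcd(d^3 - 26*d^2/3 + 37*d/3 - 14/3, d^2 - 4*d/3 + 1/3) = d - 1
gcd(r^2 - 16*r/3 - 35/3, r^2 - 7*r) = r - 7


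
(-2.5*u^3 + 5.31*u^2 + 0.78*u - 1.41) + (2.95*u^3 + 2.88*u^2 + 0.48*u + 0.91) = 0.45*u^3 + 8.19*u^2 + 1.26*u - 0.5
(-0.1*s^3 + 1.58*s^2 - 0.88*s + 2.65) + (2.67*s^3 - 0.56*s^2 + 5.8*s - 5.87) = 2.57*s^3 + 1.02*s^2 + 4.92*s - 3.22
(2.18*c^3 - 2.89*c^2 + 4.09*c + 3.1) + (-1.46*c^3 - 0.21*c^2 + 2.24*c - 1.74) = 0.72*c^3 - 3.1*c^2 + 6.33*c + 1.36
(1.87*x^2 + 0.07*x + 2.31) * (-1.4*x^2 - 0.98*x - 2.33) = -2.618*x^4 - 1.9306*x^3 - 7.6597*x^2 - 2.4269*x - 5.3823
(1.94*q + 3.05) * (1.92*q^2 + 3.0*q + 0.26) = 3.7248*q^3 + 11.676*q^2 + 9.6544*q + 0.793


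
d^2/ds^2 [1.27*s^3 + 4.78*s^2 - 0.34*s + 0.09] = 7.62*s + 9.56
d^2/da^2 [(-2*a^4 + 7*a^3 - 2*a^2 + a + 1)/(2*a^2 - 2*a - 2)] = (-2*a^6 + 6*a^5 - 3*a^3 + 6*a^2 + 21*a - 1)/(a^6 - 3*a^5 + 5*a^3 - 3*a - 1)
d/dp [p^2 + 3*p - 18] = 2*p + 3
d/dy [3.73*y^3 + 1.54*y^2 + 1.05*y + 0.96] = 11.19*y^2 + 3.08*y + 1.05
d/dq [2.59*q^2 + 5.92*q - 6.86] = 5.18*q + 5.92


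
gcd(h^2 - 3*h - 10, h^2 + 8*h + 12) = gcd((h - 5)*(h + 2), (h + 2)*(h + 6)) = h + 2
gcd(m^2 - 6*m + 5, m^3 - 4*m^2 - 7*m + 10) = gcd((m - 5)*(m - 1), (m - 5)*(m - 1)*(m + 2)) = m^2 - 6*m + 5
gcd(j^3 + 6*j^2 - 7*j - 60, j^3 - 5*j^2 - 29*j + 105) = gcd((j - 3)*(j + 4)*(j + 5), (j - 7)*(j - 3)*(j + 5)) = j^2 + 2*j - 15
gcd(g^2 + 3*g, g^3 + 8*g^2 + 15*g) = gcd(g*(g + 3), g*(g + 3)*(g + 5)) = g^2 + 3*g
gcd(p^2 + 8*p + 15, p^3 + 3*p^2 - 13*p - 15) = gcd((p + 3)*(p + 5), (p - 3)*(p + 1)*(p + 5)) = p + 5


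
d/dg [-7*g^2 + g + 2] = 1 - 14*g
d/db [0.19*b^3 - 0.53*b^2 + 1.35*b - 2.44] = 0.57*b^2 - 1.06*b + 1.35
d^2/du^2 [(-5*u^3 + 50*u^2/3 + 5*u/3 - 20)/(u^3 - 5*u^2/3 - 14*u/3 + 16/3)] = 30*(15*u^6 - 117*u^5 + 477*u^4 - 1127*u^3 + 1580*u^2 - 952*u - 176)/(27*u^9 - 135*u^8 - 153*u^7 + 1567*u^6 - 726*u^5 - 5772*u^4 + 6280*u^3 + 5568*u^2 - 10752*u + 4096)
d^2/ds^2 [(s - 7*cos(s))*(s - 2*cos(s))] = 9*s*cos(s) + 56*sin(s)^2 + 18*sin(s) - 26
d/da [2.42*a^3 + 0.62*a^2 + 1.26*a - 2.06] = 7.26*a^2 + 1.24*a + 1.26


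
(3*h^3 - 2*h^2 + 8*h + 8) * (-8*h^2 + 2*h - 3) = -24*h^5 + 22*h^4 - 77*h^3 - 42*h^2 - 8*h - 24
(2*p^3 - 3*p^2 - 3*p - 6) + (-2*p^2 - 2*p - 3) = 2*p^3 - 5*p^2 - 5*p - 9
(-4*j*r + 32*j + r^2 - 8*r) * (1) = -4*j*r + 32*j + r^2 - 8*r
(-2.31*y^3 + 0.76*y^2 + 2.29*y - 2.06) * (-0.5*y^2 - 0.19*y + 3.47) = 1.155*y^5 + 0.0589*y^4 - 9.3051*y^3 + 3.2321*y^2 + 8.3377*y - 7.1482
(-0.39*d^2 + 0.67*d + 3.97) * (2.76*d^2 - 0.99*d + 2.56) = -1.0764*d^4 + 2.2353*d^3 + 9.2955*d^2 - 2.2151*d + 10.1632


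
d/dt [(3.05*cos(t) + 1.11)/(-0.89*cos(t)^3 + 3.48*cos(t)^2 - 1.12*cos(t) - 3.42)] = (-5.429*cos(t)^3 + 7.6503*cos(t)^2 + 7.7256*cos(t) + 9.1878)*sin(t)/(0.7921*cos(t)^6 - 6.1944*cos(t)^5 + 14.104*cos(t)^4 - 1.7076*cos(t)^3 - 22.5488*cos(t)^2 + 7.6608*cos(t) + 11.6964)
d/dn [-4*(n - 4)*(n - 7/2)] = 30 - 8*n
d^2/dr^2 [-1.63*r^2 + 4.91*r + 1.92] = -3.26000000000000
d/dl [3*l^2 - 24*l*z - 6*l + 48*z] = 6*l - 24*z - 6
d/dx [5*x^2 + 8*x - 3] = 10*x + 8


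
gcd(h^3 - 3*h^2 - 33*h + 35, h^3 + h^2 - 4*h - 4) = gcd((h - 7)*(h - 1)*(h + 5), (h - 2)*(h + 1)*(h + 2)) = 1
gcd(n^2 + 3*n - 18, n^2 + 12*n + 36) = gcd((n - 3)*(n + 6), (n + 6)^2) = n + 6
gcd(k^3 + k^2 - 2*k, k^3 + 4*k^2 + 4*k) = k^2 + 2*k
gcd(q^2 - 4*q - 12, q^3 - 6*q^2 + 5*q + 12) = 1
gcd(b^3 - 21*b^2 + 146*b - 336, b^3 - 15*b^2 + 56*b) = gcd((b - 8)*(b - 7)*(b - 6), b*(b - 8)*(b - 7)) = b^2 - 15*b + 56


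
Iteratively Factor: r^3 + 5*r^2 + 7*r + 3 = (r + 3)*(r^2 + 2*r + 1) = (r + 1)*(r + 3)*(r + 1)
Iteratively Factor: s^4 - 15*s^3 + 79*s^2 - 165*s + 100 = (s - 5)*(s^3 - 10*s^2 + 29*s - 20) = (s - 5)*(s - 4)*(s^2 - 6*s + 5) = (s - 5)^2*(s - 4)*(s - 1)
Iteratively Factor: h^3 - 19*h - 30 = (h + 2)*(h^2 - 2*h - 15) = (h + 2)*(h + 3)*(h - 5)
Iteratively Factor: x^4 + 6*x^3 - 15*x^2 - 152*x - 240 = (x + 4)*(x^3 + 2*x^2 - 23*x - 60) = (x + 3)*(x + 4)*(x^2 - x - 20) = (x + 3)*(x + 4)^2*(x - 5)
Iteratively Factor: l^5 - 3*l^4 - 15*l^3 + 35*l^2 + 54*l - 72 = (l + 3)*(l^4 - 6*l^3 + 3*l^2 + 26*l - 24) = (l - 3)*(l + 3)*(l^3 - 3*l^2 - 6*l + 8) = (l - 3)*(l + 2)*(l + 3)*(l^2 - 5*l + 4) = (l - 3)*(l - 1)*(l + 2)*(l + 3)*(l - 4)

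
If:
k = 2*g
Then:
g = k/2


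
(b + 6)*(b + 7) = b^2 + 13*b + 42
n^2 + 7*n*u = n*(n + 7*u)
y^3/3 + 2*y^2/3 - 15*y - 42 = (y/3 + 1)*(y - 7)*(y + 6)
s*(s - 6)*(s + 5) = s^3 - s^2 - 30*s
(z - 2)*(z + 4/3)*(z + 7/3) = z^3 + 5*z^2/3 - 38*z/9 - 56/9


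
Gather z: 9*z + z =10*z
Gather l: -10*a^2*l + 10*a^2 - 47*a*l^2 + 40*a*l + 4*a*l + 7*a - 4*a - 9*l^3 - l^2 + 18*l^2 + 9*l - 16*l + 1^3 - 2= 10*a^2 + 3*a - 9*l^3 + l^2*(17 - 47*a) + l*(-10*a^2 + 44*a - 7) - 1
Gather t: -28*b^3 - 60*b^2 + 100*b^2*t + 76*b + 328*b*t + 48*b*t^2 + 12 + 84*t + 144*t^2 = -28*b^3 - 60*b^2 + 76*b + t^2*(48*b + 144) + t*(100*b^2 + 328*b + 84) + 12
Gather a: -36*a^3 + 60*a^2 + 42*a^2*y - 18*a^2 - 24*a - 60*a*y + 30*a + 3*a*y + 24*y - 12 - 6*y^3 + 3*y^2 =-36*a^3 + a^2*(42*y + 42) + a*(6 - 57*y) - 6*y^3 + 3*y^2 + 24*y - 12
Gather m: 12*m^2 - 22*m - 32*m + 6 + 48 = 12*m^2 - 54*m + 54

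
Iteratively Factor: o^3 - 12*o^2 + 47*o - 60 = (o - 4)*(o^2 - 8*o + 15) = (o - 4)*(o - 3)*(o - 5)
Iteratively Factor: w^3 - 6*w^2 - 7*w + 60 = (w - 4)*(w^2 - 2*w - 15) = (w - 4)*(w + 3)*(w - 5)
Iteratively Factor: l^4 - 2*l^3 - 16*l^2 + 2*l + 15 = (l + 3)*(l^3 - 5*l^2 - l + 5) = (l - 1)*(l + 3)*(l^2 - 4*l - 5) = (l - 1)*(l + 1)*(l + 3)*(l - 5)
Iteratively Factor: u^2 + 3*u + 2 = (u + 1)*(u + 2)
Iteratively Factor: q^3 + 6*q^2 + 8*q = (q + 4)*(q^2 + 2*q) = q*(q + 4)*(q + 2)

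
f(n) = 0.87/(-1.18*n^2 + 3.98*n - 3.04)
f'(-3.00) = -0.01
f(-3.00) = -0.03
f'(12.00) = 0.00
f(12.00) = -0.01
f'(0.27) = -0.69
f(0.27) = -0.42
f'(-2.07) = -0.03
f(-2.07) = -0.05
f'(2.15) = 244.05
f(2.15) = 13.93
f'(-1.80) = -0.04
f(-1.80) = -0.06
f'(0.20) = -0.58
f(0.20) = -0.38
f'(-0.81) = -0.10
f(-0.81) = -0.12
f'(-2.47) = -0.02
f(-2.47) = -0.04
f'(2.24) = 547.36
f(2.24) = -19.09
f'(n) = 0.87*(2.36*n - 3.98)/(-1.18*n^2 + 3.98*n - 3.04)^2 = (2.0532*n - 3.4626)/(1.18*n^2 - 3.98*n + 3.04)^2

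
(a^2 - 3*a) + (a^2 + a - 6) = 2*a^2 - 2*a - 6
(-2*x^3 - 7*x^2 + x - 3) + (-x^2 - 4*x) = -2*x^3 - 8*x^2 - 3*x - 3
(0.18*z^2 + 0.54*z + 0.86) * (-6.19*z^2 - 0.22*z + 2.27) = -1.1142*z^4 - 3.3822*z^3 - 5.0336*z^2 + 1.0366*z + 1.9522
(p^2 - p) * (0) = 0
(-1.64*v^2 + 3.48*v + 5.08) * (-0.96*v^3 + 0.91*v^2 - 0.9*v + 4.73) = 1.5744*v^5 - 4.8332*v^4 - 0.234*v^3 - 6.2664*v^2 + 11.8884*v + 24.0284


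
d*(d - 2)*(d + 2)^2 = d^4 + 2*d^3 - 4*d^2 - 8*d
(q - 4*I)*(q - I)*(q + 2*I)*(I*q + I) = I*q^4 + 3*q^3 + I*q^3 + 3*q^2 + 6*I*q^2 + 8*q + 6*I*q + 8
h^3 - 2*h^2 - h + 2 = (h - 2)*(h - 1)*(h + 1)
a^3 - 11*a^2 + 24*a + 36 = (a - 6)^2*(a + 1)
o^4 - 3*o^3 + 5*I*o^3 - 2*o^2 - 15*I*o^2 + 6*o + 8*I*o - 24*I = (o - 3)*(o - I)*(o + 2*I)*(o + 4*I)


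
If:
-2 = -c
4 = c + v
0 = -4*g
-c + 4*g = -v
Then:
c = 2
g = 0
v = 2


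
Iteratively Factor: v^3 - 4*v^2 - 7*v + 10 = (v - 1)*(v^2 - 3*v - 10) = (v - 1)*(v + 2)*(v - 5)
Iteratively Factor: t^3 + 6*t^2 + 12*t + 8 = (t + 2)*(t^2 + 4*t + 4) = (t + 2)^2*(t + 2)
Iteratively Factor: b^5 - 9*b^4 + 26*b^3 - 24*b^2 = (b)*(b^4 - 9*b^3 + 26*b^2 - 24*b) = b^2*(b^3 - 9*b^2 + 26*b - 24) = b^2*(b - 3)*(b^2 - 6*b + 8) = b^2*(b - 4)*(b - 3)*(b - 2)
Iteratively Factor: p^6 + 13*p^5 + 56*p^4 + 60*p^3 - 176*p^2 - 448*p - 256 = (p + 1)*(p^5 + 12*p^4 + 44*p^3 + 16*p^2 - 192*p - 256) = (p + 1)*(p + 4)*(p^4 + 8*p^3 + 12*p^2 - 32*p - 64) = (p + 1)*(p + 4)^2*(p^3 + 4*p^2 - 4*p - 16) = (p + 1)*(p + 2)*(p + 4)^2*(p^2 + 2*p - 8) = (p - 2)*(p + 1)*(p + 2)*(p + 4)^2*(p + 4)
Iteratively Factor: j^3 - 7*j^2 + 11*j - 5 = (j - 1)*(j^2 - 6*j + 5) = (j - 1)^2*(j - 5)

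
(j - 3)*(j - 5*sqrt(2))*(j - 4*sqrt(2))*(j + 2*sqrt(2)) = j^4 - 7*sqrt(2)*j^3 - 3*j^3 + 4*j^2 + 21*sqrt(2)*j^2 - 12*j + 80*sqrt(2)*j - 240*sqrt(2)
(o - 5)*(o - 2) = o^2 - 7*o + 10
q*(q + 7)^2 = q^3 + 14*q^2 + 49*q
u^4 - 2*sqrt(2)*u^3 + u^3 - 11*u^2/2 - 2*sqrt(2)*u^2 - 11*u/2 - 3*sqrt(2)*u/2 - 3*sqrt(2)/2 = (u + 1)*(u - 3*sqrt(2))*(u + sqrt(2)/2)^2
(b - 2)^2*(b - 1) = b^3 - 5*b^2 + 8*b - 4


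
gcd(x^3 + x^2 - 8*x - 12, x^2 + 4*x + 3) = 1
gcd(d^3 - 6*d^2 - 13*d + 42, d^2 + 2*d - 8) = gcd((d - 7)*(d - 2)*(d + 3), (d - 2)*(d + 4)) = d - 2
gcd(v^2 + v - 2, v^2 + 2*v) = v + 2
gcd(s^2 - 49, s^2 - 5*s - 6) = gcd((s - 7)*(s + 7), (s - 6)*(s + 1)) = 1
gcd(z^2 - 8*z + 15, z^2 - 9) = z - 3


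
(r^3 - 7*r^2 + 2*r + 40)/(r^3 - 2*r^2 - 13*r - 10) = (r - 4)/(r + 1)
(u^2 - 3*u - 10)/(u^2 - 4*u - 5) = (u + 2)/(u + 1)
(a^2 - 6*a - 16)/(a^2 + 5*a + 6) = (a - 8)/(a + 3)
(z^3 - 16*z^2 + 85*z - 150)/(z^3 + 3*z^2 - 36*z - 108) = (z^2 - 10*z + 25)/(z^2 + 9*z + 18)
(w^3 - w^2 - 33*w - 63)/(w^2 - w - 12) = (w^2 - 4*w - 21)/(w - 4)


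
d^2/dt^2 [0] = 0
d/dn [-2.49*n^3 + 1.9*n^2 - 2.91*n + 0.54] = -7.47*n^2 + 3.8*n - 2.91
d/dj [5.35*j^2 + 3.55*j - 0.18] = 10.7*j + 3.55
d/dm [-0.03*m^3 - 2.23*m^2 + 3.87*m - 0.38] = -0.09*m^2 - 4.46*m + 3.87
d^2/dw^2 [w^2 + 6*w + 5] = 2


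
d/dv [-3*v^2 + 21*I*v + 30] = -6*v + 21*I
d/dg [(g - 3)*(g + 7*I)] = 2*g - 3 + 7*I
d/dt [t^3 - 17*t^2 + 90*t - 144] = 3*t^2 - 34*t + 90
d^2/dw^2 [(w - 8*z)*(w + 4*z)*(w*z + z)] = 2*z*(3*w - 4*z + 1)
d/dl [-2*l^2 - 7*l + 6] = -4*l - 7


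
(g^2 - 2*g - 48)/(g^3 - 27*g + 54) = (g - 8)/(g^2 - 6*g + 9)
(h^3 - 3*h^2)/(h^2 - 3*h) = h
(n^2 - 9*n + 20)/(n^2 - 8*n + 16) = (n - 5)/(n - 4)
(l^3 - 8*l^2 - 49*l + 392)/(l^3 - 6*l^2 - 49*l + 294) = (l - 8)/(l - 6)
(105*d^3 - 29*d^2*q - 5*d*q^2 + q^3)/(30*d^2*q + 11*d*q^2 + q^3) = (21*d^2 - 10*d*q + q^2)/(q*(6*d + q))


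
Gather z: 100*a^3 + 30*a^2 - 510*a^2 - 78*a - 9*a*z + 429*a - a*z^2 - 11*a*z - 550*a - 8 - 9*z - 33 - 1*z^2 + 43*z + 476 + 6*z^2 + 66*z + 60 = 100*a^3 - 480*a^2 - 199*a + z^2*(5 - a) + z*(100 - 20*a) + 495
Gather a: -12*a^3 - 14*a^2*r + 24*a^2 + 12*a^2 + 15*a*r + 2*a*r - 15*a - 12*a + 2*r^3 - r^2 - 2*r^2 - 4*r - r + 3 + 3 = -12*a^3 + a^2*(36 - 14*r) + a*(17*r - 27) + 2*r^3 - 3*r^2 - 5*r + 6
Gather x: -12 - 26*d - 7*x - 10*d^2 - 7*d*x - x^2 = -10*d^2 - 26*d - x^2 + x*(-7*d - 7) - 12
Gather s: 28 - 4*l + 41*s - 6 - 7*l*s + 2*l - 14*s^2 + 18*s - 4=-2*l - 14*s^2 + s*(59 - 7*l) + 18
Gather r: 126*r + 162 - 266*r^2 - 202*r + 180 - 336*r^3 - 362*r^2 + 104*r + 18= -336*r^3 - 628*r^2 + 28*r + 360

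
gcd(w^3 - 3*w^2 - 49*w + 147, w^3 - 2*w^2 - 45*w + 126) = w^2 + 4*w - 21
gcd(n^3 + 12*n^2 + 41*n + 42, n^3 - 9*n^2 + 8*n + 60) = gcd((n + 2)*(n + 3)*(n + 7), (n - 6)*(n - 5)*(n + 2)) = n + 2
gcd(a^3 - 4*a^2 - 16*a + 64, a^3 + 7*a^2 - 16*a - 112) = a^2 - 16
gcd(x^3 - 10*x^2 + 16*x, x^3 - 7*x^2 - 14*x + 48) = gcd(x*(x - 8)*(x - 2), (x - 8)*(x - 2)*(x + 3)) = x^2 - 10*x + 16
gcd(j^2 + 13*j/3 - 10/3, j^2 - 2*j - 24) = 1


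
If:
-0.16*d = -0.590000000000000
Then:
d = 3.69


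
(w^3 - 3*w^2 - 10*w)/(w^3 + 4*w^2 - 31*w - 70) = w/(w + 7)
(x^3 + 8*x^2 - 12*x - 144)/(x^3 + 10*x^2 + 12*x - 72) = (x - 4)/(x - 2)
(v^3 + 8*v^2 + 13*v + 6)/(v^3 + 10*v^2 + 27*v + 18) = (v + 1)/(v + 3)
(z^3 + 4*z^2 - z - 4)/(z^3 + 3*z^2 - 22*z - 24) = (z^2 + 3*z - 4)/(z^2 + 2*z - 24)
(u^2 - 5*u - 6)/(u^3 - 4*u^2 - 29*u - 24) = (u - 6)/(u^2 - 5*u - 24)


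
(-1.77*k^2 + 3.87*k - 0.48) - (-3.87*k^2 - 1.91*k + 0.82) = 2.1*k^2 + 5.78*k - 1.3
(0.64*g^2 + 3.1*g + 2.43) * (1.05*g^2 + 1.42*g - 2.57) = 0.672*g^4 + 4.1638*g^3 + 5.3087*g^2 - 4.5164*g - 6.2451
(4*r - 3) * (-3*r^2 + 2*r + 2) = -12*r^3 + 17*r^2 + 2*r - 6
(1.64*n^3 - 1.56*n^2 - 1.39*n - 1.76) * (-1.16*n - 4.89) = -1.9024*n^4 - 6.21*n^3 + 9.2408*n^2 + 8.8387*n + 8.6064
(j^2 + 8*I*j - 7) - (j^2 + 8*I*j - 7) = 0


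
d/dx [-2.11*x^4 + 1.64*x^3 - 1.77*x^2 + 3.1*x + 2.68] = -8.44*x^3 + 4.92*x^2 - 3.54*x + 3.1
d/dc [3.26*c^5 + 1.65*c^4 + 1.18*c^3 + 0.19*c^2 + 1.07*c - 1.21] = 16.3*c^4 + 6.6*c^3 + 3.54*c^2 + 0.38*c + 1.07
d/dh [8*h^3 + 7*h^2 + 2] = 2*h*(12*h + 7)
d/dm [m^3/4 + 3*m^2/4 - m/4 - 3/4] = 3*m^2/4 + 3*m/2 - 1/4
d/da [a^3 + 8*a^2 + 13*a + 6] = 3*a^2 + 16*a + 13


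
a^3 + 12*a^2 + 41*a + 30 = (a + 1)*(a + 5)*(a + 6)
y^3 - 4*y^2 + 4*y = y*(y - 2)^2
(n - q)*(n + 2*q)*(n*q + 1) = n^3*q + n^2*q^2 + n^2 - 2*n*q^3 + n*q - 2*q^2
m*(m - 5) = m^2 - 5*m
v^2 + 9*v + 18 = (v + 3)*(v + 6)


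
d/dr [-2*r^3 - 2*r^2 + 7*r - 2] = -6*r^2 - 4*r + 7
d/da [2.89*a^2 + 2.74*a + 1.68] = 5.78*a + 2.74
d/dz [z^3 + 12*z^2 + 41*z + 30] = 3*z^2 + 24*z + 41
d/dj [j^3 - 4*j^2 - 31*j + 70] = 3*j^2 - 8*j - 31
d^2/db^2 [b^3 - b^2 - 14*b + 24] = 6*b - 2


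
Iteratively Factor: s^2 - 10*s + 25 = (s - 5)*(s - 5)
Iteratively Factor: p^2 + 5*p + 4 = (p + 1)*(p + 4)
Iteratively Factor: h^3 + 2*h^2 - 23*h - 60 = (h + 3)*(h^2 - h - 20) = (h + 3)*(h + 4)*(h - 5)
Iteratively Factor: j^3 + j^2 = (j)*(j^2 + j) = j*(j + 1)*(j)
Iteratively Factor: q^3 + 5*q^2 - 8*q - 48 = (q + 4)*(q^2 + q - 12) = (q + 4)^2*(q - 3)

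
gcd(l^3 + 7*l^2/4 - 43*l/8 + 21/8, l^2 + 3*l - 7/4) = l + 7/2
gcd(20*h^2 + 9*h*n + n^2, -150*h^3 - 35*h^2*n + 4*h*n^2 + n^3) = 5*h + n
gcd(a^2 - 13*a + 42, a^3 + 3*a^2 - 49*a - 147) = a - 7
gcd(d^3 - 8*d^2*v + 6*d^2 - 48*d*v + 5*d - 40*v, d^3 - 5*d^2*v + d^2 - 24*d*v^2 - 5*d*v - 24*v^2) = -d^2 + 8*d*v - d + 8*v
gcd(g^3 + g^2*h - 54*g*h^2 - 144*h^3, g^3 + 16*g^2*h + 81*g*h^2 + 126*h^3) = g^2 + 9*g*h + 18*h^2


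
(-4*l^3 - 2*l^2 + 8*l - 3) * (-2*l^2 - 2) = 8*l^5 + 4*l^4 - 8*l^3 + 10*l^2 - 16*l + 6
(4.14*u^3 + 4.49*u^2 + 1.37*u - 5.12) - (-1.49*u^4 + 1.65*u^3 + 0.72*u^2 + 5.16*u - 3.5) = 1.49*u^4 + 2.49*u^3 + 3.77*u^2 - 3.79*u - 1.62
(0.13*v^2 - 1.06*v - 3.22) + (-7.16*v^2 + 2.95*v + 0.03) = -7.03*v^2 + 1.89*v - 3.19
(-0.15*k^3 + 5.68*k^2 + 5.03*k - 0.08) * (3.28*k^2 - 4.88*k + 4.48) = -0.492*k^5 + 19.3624*k^4 - 11.892*k^3 + 0.637599999999999*k^2 + 22.9248*k - 0.3584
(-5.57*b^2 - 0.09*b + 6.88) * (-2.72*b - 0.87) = 15.1504*b^3 + 5.0907*b^2 - 18.6353*b - 5.9856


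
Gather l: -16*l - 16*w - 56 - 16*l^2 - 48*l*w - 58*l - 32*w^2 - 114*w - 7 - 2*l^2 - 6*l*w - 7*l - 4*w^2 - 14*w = -18*l^2 + l*(-54*w - 81) - 36*w^2 - 144*w - 63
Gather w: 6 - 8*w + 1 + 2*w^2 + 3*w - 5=2*w^2 - 5*w + 2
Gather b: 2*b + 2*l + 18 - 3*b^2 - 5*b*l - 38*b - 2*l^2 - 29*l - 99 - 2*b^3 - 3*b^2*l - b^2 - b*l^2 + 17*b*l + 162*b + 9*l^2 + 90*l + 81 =-2*b^3 + b^2*(-3*l - 4) + b*(-l^2 + 12*l + 126) + 7*l^2 + 63*l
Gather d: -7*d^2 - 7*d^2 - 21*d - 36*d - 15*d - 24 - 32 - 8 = -14*d^2 - 72*d - 64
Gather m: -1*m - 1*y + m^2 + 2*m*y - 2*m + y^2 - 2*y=m^2 + m*(2*y - 3) + y^2 - 3*y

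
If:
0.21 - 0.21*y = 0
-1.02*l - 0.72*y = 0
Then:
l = -0.71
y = 1.00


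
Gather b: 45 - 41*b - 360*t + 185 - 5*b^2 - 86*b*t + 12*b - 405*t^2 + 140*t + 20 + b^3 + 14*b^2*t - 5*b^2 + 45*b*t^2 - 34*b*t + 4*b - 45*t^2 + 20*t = b^3 + b^2*(14*t - 10) + b*(45*t^2 - 120*t - 25) - 450*t^2 - 200*t + 250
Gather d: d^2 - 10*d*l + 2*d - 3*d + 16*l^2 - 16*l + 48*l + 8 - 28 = d^2 + d*(-10*l - 1) + 16*l^2 + 32*l - 20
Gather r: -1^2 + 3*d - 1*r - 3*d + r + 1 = 0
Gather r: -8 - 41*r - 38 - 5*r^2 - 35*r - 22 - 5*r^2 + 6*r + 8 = -10*r^2 - 70*r - 60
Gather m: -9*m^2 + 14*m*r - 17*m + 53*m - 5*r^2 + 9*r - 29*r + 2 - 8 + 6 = -9*m^2 + m*(14*r + 36) - 5*r^2 - 20*r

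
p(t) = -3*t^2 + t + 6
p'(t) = 1 - 6*t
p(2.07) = -4.78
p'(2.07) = -11.42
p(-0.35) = 5.28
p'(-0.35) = 3.10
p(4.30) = -45.17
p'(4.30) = -24.80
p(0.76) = 5.03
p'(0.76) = -3.56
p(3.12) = -20.08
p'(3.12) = -17.72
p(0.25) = 6.06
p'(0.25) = -0.50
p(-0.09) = 5.89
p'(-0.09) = 1.54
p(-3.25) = -28.94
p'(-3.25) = 20.50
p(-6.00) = -108.00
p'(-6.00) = 37.00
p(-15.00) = -684.00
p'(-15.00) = 91.00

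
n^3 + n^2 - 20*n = n*(n - 4)*(n + 5)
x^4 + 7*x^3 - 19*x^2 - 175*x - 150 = (x - 5)*(x + 1)*(x + 5)*(x + 6)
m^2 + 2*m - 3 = (m - 1)*(m + 3)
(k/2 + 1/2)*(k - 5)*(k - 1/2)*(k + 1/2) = k^4/2 - 2*k^3 - 21*k^2/8 + k/2 + 5/8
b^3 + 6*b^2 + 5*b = b*(b + 1)*(b + 5)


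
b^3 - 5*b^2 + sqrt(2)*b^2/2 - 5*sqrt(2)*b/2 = b*(b - 5)*(b + sqrt(2)/2)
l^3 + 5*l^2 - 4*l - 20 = (l - 2)*(l + 2)*(l + 5)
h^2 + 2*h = h*(h + 2)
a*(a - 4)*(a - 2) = a^3 - 6*a^2 + 8*a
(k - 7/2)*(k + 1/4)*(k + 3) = k^3 - k^2/4 - 85*k/8 - 21/8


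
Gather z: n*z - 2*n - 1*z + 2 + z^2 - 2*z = -2*n + z^2 + z*(n - 3) + 2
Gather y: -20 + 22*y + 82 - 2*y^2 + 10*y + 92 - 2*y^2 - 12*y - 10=-4*y^2 + 20*y + 144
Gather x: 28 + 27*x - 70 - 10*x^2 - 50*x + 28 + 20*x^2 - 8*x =10*x^2 - 31*x - 14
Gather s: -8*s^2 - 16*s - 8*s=-8*s^2 - 24*s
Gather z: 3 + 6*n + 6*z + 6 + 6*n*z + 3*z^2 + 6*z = 6*n + 3*z^2 + z*(6*n + 12) + 9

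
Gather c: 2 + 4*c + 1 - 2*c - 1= 2*c + 2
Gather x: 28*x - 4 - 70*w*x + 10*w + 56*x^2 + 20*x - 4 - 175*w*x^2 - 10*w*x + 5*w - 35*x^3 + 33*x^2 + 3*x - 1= 15*w - 35*x^3 + x^2*(89 - 175*w) + x*(51 - 80*w) - 9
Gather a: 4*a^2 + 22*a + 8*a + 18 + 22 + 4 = 4*a^2 + 30*a + 44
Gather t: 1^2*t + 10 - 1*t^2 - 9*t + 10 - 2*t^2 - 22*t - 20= -3*t^2 - 30*t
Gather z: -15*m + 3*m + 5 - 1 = 4 - 12*m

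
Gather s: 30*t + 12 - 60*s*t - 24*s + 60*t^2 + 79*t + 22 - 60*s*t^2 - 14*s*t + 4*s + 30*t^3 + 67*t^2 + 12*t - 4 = s*(-60*t^2 - 74*t - 20) + 30*t^3 + 127*t^2 + 121*t + 30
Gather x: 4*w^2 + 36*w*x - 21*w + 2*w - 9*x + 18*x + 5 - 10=4*w^2 - 19*w + x*(36*w + 9) - 5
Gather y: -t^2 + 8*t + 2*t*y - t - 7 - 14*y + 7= -t^2 + 7*t + y*(2*t - 14)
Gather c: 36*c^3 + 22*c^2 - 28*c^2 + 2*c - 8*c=36*c^3 - 6*c^2 - 6*c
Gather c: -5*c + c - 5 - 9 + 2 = -4*c - 12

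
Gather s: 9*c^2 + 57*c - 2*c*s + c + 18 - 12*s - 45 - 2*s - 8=9*c^2 + 58*c + s*(-2*c - 14) - 35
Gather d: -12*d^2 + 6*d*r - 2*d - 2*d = -12*d^2 + d*(6*r - 4)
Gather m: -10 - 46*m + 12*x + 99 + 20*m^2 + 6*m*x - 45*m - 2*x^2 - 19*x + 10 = 20*m^2 + m*(6*x - 91) - 2*x^2 - 7*x + 99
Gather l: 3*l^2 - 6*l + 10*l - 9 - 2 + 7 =3*l^2 + 4*l - 4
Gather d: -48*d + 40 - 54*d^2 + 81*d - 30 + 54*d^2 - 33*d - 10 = 0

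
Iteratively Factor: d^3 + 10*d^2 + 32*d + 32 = (d + 4)*(d^2 + 6*d + 8) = (d + 4)^2*(d + 2)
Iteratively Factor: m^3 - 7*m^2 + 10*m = (m)*(m^2 - 7*m + 10) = m*(m - 5)*(m - 2)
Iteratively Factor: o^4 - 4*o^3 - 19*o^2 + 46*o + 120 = (o - 4)*(o^3 - 19*o - 30) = (o - 5)*(o - 4)*(o^2 + 5*o + 6) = (o - 5)*(o - 4)*(o + 3)*(o + 2)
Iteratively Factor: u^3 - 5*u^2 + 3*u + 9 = (u - 3)*(u^2 - 2*u - 3) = (u - 3)*(u + 1)*(u - 3)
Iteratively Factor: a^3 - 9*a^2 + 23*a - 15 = (a - 3)*(a^2 - 6*a + 5) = (a - 5)*(a - 3)*(a - 1)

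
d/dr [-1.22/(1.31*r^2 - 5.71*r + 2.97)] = (3.1964*r - 6.9662)/(1.31*r^2 - 5.71*r + 2.97)^2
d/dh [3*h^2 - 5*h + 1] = 6*h - 5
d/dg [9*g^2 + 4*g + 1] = 18*g + 4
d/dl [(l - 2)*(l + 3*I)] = 2*l - 2 + 3*I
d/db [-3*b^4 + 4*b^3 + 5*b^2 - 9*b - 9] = -12*b^3 + 12*b^2 + 10*b - 9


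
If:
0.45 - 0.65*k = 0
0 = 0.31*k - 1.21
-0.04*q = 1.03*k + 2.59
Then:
No Solution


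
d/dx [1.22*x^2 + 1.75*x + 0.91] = 2.44*x + 1.75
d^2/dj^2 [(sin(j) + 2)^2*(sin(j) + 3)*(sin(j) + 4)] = -16*sin(j)^4 - 99*sin(j)^3 - 164*sin(j)^2 - 10*sin(j) + 88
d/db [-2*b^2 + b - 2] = 1 - 4*b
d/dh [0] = 0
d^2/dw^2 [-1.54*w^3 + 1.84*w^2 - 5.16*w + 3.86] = 3.68 - 9.24*w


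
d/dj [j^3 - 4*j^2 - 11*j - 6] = 3*j^2 - 8*j - 11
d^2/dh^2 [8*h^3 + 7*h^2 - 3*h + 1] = 48*h + 14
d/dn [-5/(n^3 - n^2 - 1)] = 5*n*(3*n - 2)/(-n^3 + n^2 + 1)^2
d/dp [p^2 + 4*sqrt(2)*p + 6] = 2*p + 4*sqrt(2)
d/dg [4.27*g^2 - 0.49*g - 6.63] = 8.54*g - 0.49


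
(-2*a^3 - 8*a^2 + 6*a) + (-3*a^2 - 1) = -2*a^3 - 11*a^2 + 6*a - 1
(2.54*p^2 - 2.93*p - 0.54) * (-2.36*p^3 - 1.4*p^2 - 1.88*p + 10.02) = -5.9944*p^5 + 3.3588*p^4 + 0.6012*p^3 + 31.7152*p^2 - 28.3434*p - 5.4108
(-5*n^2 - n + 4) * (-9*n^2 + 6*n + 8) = 45*n^4 - 21*n^3 - 82*n^2 + 16*n + 32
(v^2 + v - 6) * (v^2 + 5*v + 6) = v^4 + 6*v^3 + 5*v^2 - 24*v - 36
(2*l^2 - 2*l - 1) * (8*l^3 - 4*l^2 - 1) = 16*l^5 - 24*l^4 + 2*l^2 + 2*l + 1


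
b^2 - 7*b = b*(b - 7)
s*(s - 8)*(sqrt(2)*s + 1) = sqrt(2)*s^3 - 8*sqrt(2)*s^2 + s^2 - 8*s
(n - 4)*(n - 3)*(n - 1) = n^3 - 8*n^2 + 19*n - 12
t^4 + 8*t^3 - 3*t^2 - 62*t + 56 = (t - 2)*(t - 1)*(t + 4)*(t + 7)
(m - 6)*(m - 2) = m^2 - 8*m + 12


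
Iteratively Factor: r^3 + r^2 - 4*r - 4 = (r - 2)*(r^2 + 3*r + 2) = (r - 2)*(r + 2)*(r + 1)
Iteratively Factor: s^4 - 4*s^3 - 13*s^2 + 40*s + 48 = (s + 3)*(s^3 - 7*s^2 + 8*s + 16) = (s - 4)*(s + 3)*(s^2 - 3*s - 4) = (s - 4)^2*(s + 3)*(s + 1)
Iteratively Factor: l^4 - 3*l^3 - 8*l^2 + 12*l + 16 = (l - 4)*(l^3 + l^2 - 4*l - 4) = (l - 4)*(l + 2)*(l^2 - l - 2) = (l - 4)*(l + 1)*(l + 2)*(l - 2)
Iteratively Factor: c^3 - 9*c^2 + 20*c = (c - 4)*(c^2 - 5*c) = (c - 5)*(c - 4)*(c)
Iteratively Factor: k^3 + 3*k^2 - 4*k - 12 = (k - 2)*(k^2 + 5*k + 6) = (k - 2)*(k + 3)*(k + 2)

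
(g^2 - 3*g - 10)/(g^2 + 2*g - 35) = (g + 2)/(g + 7)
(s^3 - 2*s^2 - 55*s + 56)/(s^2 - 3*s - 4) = (-s^3 + 2*s^2 + 55*s - 56)/(-s^2 + 3*s + 4)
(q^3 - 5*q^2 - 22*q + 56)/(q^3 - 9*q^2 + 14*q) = (q + 4)/q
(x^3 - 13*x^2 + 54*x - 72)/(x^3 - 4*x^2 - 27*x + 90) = (x - 4)/(x + 5)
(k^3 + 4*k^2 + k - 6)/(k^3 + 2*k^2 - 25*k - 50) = (k^2 + 2*k - 3)/(k^2 - 25)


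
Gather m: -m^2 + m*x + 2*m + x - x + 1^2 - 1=-m^2 + m*(x + 2)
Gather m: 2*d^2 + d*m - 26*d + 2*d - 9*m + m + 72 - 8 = 2*d^2 - 24*d + m*(d - 8) + 64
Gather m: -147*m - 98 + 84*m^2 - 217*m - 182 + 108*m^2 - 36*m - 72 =192*m^2 - 400*m - 352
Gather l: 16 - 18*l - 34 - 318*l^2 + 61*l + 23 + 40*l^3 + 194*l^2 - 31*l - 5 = 40*l^3 - 124*l^2 + 12*l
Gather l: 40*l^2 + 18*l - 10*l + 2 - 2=40*l^2 + 8*l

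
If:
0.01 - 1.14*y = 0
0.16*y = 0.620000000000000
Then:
No Solution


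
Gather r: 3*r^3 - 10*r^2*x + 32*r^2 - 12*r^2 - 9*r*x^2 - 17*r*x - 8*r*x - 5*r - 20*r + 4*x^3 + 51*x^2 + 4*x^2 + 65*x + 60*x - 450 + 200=3*r^3 + r^2*(20 - 10*x) + r*(-9*x^2 - 25*x - 25) + 4*x^3 + 55*x^2 + 125*x - 250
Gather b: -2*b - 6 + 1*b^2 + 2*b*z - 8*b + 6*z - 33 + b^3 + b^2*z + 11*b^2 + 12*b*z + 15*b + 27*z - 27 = b^3 + b^2*(z + 12) + b*(14*z + 5) + 33*z - 66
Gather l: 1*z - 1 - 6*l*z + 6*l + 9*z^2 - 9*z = l*(6 - 6*z) + 9*z^2 - 8*z - 1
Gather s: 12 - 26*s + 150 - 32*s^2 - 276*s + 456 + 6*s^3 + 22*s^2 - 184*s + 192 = 6*s^3 - 10*s^2 - 486*s + 810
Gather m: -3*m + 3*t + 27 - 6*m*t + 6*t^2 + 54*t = m*(-6*t - 3) + 6*t^2 + 57*t + 27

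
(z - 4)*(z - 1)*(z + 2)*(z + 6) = z^4 + 3*z^3 - 24*z^2 - 28*z + 48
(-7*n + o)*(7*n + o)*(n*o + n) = -49*n^3*o - 49*n^3 + n*o^3 + n*o^2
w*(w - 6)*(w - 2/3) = w^3 - 20*w^2/3 + 4*w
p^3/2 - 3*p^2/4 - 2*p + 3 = (p/2 + 1)*(p - 2)*(p - 3/2)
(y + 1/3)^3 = y^3 + y^2 + y/3 + 1/27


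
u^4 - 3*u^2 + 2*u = u*(u - 1)^2*(u + 2)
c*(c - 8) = c^2 - 8*c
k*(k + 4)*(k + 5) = k^3 + 9*k^2 + 20*k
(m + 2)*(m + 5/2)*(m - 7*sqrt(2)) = m^3 - 7*sqrt(2)*m^2 + 9*m^2/2 - 63*sqrt(2)*m/2 + 5*m - 35*sqrt(2)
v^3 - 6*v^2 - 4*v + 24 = (v - 6)*(v - 2)*(v + 2)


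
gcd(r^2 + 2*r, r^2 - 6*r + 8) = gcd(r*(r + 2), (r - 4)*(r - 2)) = 1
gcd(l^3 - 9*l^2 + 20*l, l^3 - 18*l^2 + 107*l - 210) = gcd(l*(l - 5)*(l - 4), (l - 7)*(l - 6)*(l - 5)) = l - 5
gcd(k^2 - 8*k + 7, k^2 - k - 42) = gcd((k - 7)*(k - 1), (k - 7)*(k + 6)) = k - 7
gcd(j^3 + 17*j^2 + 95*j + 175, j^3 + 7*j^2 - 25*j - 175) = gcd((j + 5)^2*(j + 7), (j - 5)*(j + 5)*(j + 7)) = j^2 + 12*j + 35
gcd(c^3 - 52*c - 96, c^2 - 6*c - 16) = c^2 - 6*c - 16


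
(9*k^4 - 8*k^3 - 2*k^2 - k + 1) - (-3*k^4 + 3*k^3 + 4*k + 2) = 12*k^4 - 11*k^3 - 2*k^2 - 5*k - 1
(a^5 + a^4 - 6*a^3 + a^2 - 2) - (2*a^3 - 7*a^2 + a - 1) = a^5 + a^4 - 8*a^3 + 8*a^2 - a - 1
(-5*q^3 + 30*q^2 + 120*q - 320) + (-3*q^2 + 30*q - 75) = -5*q^3 + 27*q^2 + 150*q - 395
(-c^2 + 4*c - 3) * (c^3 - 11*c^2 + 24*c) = -c^5 + 15*c^4 - 71*c^3 + 129*c^2 - 72*c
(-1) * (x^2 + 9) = -x^2 - 9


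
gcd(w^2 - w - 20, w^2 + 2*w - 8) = w + 4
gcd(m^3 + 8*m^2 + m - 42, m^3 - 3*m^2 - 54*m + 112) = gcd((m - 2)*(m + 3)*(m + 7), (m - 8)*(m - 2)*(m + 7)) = m^2 + 5*m - 14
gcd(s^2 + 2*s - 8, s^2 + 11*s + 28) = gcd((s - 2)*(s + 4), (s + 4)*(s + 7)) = s + 4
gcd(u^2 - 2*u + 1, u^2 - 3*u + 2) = u - 1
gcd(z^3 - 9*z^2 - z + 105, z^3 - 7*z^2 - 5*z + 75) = z^2 - 2*z - 15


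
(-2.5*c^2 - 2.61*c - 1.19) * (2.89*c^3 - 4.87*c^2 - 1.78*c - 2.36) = -7.225*c^5 + 4.6321*c^4 + 13.7216*c^3 + 16.3411*c^2 + 8.2778*c + 2.8084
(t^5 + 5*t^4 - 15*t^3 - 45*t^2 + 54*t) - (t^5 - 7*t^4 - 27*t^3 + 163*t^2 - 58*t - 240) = 12*t^4 + 12*t^3 - 208*t^2 + 112*t + 240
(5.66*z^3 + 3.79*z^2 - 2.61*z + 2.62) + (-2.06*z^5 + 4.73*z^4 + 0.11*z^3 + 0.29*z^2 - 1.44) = -2.06*z^5 + 4.73*z^4 + 5.77*z^3 + 4.08*z^2 - 2.61*z + 1.18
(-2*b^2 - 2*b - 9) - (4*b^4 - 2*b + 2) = -4*b^4 - 2*b^2 - 11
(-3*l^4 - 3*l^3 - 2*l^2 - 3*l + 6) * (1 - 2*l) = 6*l^5 + 3*l^4 + l^3 + 4*l^2 - 15*l + 6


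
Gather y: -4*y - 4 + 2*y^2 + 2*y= 2*y^2 - 2*y - 4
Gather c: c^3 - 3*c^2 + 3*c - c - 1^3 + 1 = c^3 - 3*c^2 + 2*c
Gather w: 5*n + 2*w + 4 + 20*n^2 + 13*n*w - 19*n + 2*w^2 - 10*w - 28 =20*n^2 - 14*n + 2*w^2 + w*(13*n - 8) - 24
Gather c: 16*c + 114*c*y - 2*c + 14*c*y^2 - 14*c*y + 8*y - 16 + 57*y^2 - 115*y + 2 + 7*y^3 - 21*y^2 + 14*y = c*(14*y^2 + 100*y + 14) + 7*y^3 + 36*y^2 - 93*y - 14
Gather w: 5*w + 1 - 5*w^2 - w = -5*w^2 + 4*w + 1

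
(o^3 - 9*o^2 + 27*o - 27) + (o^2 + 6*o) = o^3 - 8*o^2 + 33*o - 27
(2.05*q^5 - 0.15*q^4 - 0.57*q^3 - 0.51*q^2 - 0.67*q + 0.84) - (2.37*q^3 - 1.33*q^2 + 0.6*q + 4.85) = 2.05*q^5 - 0.15*q^4 - 2.94*q^3 + 0.82*q^2 - 1.27*q - 4.01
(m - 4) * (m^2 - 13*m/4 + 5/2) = m^3 - 29*m^2/4 + 31*m/2 - 10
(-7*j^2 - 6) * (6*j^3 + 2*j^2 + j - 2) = -42*j^5 - 14*j^4 - 43*j^3 + 2*j^2 - 6*j + 12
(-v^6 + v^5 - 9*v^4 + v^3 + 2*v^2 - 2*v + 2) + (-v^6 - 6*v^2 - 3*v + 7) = -2*v^6 + v^5 - 9*v^4 + v^3 - 4*v^2 - 5*v + 9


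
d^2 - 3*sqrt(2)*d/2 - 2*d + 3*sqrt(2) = (d - 2)*(d - 3*sqrt(2)/2)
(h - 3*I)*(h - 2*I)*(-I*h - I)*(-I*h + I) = -h^4 + 5*I*h^3 + 7*h^2 - 5*I*h - 6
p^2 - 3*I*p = p*(p - 3*I)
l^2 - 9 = (l - 3)*(l + 3)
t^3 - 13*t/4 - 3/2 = (t - 2)*(t + 1/2)*(t + 3/2)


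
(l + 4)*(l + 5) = l^2 + 9*l + 20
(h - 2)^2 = h^2 - 4*h + 4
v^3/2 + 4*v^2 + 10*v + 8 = (v/2 + 1)*(v + 2)*(v + 4)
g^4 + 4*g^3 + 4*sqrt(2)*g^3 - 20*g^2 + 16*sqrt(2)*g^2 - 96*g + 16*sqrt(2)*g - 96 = (g + 2)^2*(g - 2*sqrt(2))*(g + 6*sqrt(2))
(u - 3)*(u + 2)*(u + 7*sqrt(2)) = u^3 - u^2 + 7*sqrt(2)*u^2 - 7*sqrt(2)*u - 6*u - 42*sqrt(2)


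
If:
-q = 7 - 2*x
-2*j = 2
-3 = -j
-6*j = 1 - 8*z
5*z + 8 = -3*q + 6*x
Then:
No Solution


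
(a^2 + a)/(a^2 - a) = (a + 1)/(a - 1)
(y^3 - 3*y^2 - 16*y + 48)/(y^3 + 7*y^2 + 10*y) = (y^3 - 3*y^2 - 16*y + 48)/(y*(y^2 + 7*y + 10))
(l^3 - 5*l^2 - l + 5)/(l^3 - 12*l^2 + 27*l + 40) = (l - 1)/(l - 8)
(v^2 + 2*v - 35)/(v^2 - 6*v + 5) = (v + 7)/(v - 1)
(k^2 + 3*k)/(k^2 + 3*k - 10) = k*(k + 3)/(k^2 + 3*k - 10)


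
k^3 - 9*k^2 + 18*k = k*(k - 6)*(k - 3)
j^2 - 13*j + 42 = (j - 7)*(j - 6)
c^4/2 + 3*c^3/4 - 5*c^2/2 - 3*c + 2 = (c/2 + 1)*(c - 2)*(c - 1/2)*(c + 2)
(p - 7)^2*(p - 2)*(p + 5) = p^4 - 11*p^3 - 3*p^2 + 287*p - 490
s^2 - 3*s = s*(s - 3)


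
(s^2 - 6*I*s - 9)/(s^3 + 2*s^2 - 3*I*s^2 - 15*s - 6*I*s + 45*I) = (s - 3*I)/(s^2 + 2*s - 15)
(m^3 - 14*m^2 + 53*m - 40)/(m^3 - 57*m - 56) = (m^2 - 6*m + 5)/(m^2 + 8*m + 7)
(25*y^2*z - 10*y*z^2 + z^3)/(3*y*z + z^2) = (25*y^2 - 10*y*z + z^2)/(3*y + z)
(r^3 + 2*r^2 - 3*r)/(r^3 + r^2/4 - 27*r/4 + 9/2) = 4*r*(r - 1)/(4*r^2 - 11*r + 6)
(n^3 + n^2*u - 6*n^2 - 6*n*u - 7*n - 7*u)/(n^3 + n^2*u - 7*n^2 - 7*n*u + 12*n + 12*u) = (n^2 - 6*n - 7)/(n^2 - 7*n + 12)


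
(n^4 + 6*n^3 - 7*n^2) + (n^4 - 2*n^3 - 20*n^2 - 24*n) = 2*n^4 + 4*n^3 - 27*n^2 - 24*n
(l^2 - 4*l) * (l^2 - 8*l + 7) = l^4 - 12*l^3 + 39*l^2 - 28*l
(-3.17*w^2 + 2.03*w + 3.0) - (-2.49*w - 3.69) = -3.17*w^2 + 4.52*w + 6.69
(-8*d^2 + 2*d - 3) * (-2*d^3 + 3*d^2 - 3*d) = 16*d^5 - 28*d^4 + 36*d^3 - 15*d^2 + 9*d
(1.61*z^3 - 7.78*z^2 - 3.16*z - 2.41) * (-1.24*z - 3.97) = -1.9964*z^4 + 3.2555*z^3 + 34.805*z^2 + 15.5336*z + 9.5677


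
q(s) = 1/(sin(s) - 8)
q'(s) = -cos(s)/(sin(s) - 8)^2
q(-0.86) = -0.11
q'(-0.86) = -0.01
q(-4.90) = -0.14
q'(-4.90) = -0.00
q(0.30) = -0.13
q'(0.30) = -0.02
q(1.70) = -0.14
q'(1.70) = 0.00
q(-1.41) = -0.11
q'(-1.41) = -0.00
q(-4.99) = -0.14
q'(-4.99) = -0.01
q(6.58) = -0.13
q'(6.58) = -0.02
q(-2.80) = -0.12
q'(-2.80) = 0.01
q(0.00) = -0.12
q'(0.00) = -0.02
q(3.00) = -0.13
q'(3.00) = 0.02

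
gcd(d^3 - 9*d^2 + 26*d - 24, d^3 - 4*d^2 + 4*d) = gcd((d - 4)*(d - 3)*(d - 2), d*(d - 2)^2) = d - 2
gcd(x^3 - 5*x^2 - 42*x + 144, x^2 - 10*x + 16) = x - 8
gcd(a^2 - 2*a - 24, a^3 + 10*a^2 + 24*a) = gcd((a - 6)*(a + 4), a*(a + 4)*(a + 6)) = a + 4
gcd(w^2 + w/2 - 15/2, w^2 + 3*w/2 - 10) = w - 5/2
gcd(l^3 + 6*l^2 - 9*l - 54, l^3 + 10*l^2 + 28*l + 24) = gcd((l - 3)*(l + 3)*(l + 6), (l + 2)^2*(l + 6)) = l + 6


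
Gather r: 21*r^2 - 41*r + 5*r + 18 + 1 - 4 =21*r^2 - 36*r + 15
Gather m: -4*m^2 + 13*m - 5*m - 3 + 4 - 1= -4*m^2 + 8*m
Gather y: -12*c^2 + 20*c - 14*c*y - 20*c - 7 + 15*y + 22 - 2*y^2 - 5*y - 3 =-12*c^2 - 2*y^2 + y*(10 - 14*c) + 12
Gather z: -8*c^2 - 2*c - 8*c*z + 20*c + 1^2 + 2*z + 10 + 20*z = -8*c^2 + 18*c + z*(22 - 8*c) + 11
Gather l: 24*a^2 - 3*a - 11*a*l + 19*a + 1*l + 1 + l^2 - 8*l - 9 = 24*a^2 + 16*a + l^2 + l*(-11*a - 7) - 8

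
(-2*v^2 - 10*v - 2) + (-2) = -2*v^2 - 10*v - 4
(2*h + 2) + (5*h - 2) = 7*h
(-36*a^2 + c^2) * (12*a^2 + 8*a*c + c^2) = -432*a^4 - 288*a^3*c - 24*a^2*c^2 + 8*a*c^3 + c^4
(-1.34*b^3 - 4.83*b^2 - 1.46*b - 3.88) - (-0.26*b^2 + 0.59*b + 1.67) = -1.34*b^3 - 4.57*b^2 - 2.05*b - 5.55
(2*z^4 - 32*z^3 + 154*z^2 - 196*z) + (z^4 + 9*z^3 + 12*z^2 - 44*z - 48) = 3*z^4 - 23*z^3 + 166*z^2 - 240*z - 48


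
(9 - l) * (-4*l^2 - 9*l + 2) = 4*l^3 - 27*l^2 - 83*l + 18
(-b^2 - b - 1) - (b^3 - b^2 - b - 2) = 1 - b^3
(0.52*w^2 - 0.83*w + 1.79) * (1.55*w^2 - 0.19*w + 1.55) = 0.806*w^4 - 1.3853*w^3 + 3.7382*w^2 - 1.6266*w + 2.7745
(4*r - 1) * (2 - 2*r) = -8*r^2 + 10*r - 2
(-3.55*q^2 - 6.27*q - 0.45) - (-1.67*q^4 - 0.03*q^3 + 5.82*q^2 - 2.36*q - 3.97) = 1.67*q^4 + 0.03*q^3 - 9.37*q^2 - 3.91*q + 3.52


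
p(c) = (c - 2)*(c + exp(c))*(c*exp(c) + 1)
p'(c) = (c - 2)*(c + exp(c))*(c*exp(c) + exp(c)) + (c - 2)*(c*exp(c) + 1)*(exp(c) + 1) + (c + exp(c))*(c*exp(c) + 1)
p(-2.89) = 11.63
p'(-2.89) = -8.17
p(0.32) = -4.11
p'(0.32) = -8.49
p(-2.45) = 8.29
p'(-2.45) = -6.99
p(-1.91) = 4.94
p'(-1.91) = -5.41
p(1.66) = -22.89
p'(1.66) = 13.71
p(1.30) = -20.07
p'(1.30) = -19.54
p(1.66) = -22.89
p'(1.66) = 13.71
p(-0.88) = 0.85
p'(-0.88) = -2.82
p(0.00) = -2.00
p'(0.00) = -5.00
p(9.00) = 4141229288.83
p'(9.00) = 9330052245.13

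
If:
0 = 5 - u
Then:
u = 5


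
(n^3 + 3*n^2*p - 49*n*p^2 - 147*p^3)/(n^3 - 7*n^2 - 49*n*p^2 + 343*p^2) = (n + 3*p)/(n - 7)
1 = 1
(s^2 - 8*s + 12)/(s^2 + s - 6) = (s - 6)/(s + 3)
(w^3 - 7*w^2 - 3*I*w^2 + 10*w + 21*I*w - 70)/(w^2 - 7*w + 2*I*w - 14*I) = w - 5*I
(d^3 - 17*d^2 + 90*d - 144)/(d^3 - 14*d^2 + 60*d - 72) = (d^2 - 11*d + 24)/(d^2 - 8*d + 12)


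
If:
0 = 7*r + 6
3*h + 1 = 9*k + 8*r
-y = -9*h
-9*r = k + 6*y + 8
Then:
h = -73/3423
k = 988/1141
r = -6/7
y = -219/1141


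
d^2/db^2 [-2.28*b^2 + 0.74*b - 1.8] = -4.56000000000000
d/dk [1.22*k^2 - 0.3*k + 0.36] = 2.44*k - 0.3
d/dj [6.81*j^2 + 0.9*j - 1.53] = 13.62*j + 0.9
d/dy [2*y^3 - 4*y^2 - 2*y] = 6*y^2 - 8*y - 2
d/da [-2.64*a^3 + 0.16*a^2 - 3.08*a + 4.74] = -7.92*a^2 + 0.32*a - 3.08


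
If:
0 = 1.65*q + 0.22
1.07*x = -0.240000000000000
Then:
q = -0.13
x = -0.22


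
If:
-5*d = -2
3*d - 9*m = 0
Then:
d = 2/5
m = 2/15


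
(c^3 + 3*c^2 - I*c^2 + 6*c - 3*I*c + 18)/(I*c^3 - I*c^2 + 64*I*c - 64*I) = I*(-c^3 - 3*c^2 + I*c^2 - 6*c + 3*I*c - 18)/(c^3 - c^2 + 64*c - 64)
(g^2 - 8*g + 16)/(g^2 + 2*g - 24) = (g - 4)/(g + 6)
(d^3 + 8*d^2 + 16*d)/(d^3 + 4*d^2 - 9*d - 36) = d*(d + 4)/(d^2 - 9)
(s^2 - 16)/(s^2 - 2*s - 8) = (s + 4)/(s + 2)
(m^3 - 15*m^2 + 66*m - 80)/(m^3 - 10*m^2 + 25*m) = (m^2 - 10*m + 16)/(m*(m - 5))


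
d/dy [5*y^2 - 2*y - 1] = 10*y - 2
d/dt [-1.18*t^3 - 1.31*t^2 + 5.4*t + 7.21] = -3.54*t^2 - 2.62*t + 5.4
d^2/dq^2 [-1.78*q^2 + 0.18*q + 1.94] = -3.56000000000000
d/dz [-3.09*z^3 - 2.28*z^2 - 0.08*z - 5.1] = -9.27*z^2 - 4.56*z - 0.08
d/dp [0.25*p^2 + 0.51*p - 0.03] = 0.5*p + 0.51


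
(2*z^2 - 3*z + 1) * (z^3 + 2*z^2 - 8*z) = 2*z^5 + z^4 - 21*z^3 + 26*z^2 - 8*z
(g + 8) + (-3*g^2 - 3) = -3*g^2 + g + 5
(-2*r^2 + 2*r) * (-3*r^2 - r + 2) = 6*r^4 - 4*r^3 - 6*r^2 + 4*r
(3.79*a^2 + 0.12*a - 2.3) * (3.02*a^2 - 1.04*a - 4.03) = 11.4458*a^4 - 3.5792*a^3 - 22.3445*a^2 + 1.9084*a + 9.269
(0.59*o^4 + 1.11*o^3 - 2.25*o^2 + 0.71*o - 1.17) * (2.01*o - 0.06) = 1.1859*o^5 + 2.1957*o^4 - 4.5891*o^3 + 1.5621*o^2 - 2.3943*o + 0.0702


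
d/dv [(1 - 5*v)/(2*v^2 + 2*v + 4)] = (-5*v^2 - 5*v + (2*v + 1)*(5*v - 1) - 10)/(2*(v^2 + v + 2)^2)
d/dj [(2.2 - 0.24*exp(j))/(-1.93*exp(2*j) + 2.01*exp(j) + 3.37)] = (-0.4632*exp(2*j) + 8.492*exp(j) - 5.2308)*exp(j)/(3.7249*exp(4*j) - 7.7586*exp(3*j) - 8.9681*exp(2*j) + 13.5474*exp(j) + 11.3569)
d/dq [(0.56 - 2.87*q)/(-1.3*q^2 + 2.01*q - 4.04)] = (-3.731*q^2 + 1.456*q + 10.4692)/(1.69*q^4 - 5.226*q^3 + 14.5441*q^2 - 16.2408*q + 16.3216)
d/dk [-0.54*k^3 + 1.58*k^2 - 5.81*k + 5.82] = -1.62*k^2 + 3.16*k - 5.81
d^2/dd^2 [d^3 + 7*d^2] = 6*d + 14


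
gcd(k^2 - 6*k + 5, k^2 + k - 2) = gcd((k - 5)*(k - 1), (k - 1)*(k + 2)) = k - 1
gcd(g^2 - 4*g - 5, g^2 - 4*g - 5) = g^2 - 4*g - 5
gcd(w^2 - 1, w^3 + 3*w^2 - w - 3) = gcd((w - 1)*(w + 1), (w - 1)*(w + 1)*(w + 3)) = w^2 - 1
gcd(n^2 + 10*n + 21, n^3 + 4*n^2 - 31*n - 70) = n + 7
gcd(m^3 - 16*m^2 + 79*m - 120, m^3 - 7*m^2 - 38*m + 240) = m^2 - 13*m + 40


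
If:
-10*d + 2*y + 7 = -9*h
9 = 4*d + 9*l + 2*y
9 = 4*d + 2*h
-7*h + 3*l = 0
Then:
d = 19/5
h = -31/10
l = -217/30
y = 589/20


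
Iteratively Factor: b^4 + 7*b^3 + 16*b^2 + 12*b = (b)*(b^3 + 7*b^2 + 16*b + 12) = b*(b + 2)*(b^2 + 5*b + 6) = b*(b + 2)*(b + 3)*(b + 2)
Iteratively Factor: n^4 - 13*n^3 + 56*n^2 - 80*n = (n - 4)*(n^3 - 9*n^2 + 20*n) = (n - 4)^2*(n^2 - 5*n) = (n - 5)*(n - 4)^2*(n)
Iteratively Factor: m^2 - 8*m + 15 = (m - 5)*(m - 3)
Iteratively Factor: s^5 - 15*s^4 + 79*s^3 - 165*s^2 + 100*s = (s - 1)*(s^4 - 14*s^3 + 65*s^2 - 100*s) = (s - 4)*(s - 1)*(s^3 - 10*s^2 + 25*s) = (s - 5)*(s - 4)*(s - 1)*(s^2 - 5*s) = (s - 5)^2*(s - 4)*(s - 1)*(s)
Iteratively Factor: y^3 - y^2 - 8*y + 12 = (y - 2)*(y^2 + y - 6) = (y - 2)^2*(y + 3)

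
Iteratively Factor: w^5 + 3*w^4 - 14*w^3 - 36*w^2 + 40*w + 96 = (w + 2)*(w^4 + w^3 - 16*w^2 - 4*w + 48) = (w - 3)*(w + 2)*(w^3 + 4*w^2 - 4*w - 16) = (w - 3)*(w + 2)*(w + 4)*(w^2 - 4) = (w - 3)*(w + 2)^2*(w + 4)*(w - 2)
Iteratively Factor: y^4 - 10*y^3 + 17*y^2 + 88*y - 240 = (y - 4)*(y^3 - 6*y^2 - 7*y + 60) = (y - 4)^2*(y^2 - 2*y - 15) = (y - 5)*(y - 4)^2*(y + 3)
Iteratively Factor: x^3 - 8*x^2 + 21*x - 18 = (x - 3)*(x^2 - 5*x + 6) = (x - 3)*(x - 2)*(x - 3)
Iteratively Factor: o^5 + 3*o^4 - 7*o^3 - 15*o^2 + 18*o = (o)*(o^4 + 3*o^3 - 7*o^2 - 15*o + 18) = o*(o + 3)*(o^3 - 7*o + 6) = o*(o + 3)^2*(o^2 - 3*o + 2) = o*(o - 1)*(o + 3)^2*(o - 2)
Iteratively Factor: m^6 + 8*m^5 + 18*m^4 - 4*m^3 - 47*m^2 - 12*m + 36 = (m + 2)*(m^5 + 6*m^4 + 6*m^3 - 16*m^2 - 15*m + 18) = (m + 2)^2*(m^4 + 4*m^3 - 2*m^2 - 12*m + 9) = (m - 1)*(m + 2)^2*(m^3 + 5*m^2 + 3*m - 9) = (m - 1)^2*(m + 2)^2*(m^2 + 6*m + 9) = (m - 1)^2*(m + 2)^2*(m + 3)*(m + 3)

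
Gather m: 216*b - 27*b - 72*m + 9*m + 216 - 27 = 189*b - 63*m + 189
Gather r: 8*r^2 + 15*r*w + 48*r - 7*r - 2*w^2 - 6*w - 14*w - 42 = 8*r^2 + r*(15*w + 41) - 2*w^2 - 20*w - 42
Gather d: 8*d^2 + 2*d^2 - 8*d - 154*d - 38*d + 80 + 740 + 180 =10*d^2 - 200*d + 1000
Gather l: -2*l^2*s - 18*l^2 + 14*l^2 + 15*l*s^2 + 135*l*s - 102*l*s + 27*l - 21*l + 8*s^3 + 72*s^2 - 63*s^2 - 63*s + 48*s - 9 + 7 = l^2*(-2*s - 4) + l*(15*s^2 + 33*s + 6) + 8*s^3 + 9*s^2 - 15*s - 2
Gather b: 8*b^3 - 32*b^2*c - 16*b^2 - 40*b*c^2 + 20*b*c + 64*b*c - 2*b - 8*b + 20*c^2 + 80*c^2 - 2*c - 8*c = 8*b^3 + b^2*(-32*c - 16) + b*(-40*c^2 + 84*c - 10) + 100*c^2 - 10*c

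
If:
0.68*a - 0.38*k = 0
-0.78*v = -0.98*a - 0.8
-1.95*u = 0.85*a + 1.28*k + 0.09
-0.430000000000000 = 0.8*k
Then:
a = -0.30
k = -0.54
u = 0.44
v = 0.65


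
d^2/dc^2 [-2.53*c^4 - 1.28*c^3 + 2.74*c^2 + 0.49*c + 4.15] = -30.36*c^2 - 7.68*c + 5.48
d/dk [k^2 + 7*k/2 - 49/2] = 2*k + 7/2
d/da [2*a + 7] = 2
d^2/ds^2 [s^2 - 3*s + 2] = 2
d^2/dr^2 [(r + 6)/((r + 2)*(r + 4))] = 2*(r^3 + 18*r^2 + 84*r + 120)/(r^6 + 18*r^5 + 132*r^4 + 504*r^3 + 1056*r^2 + 1152*r + 512)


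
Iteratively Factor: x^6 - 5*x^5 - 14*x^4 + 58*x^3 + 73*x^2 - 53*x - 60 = (x - 4)*(x^5 - x^4 - 18*x^3 - 14*x^2 + 17*x + 15) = (x - 4)*(x + 1)*(x^4 - 2*x^3 - 16*x^2 + 2*x + 15) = (x - 4)*(x - 1)*(x + 1)*(x^3 - x^2 - 17*x - 15) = (x - 4)*(x - 1)*(x + 1)*(x + 3)*(x^2 - 4*x - 5) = (x - 5)*(x - 4)*(x - 1)*(x + 1)*(x + 3)*(x + 1)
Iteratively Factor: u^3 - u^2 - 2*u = (u + 1)*(u^2 - 2*u) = (u - 2)*(u + 1)*(u)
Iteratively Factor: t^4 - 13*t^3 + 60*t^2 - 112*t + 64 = (t - 1)*(t^3 - 12*t^2 + 48*t - 64) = (t - 4)*(t - 1)*(t^2 - 8*t + 16) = (t - 4)^2*(t - 1)*(t - 4)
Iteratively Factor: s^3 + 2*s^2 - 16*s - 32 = (s + 4)*(s^2 - 2*s - 8) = (s - 4)*(s + 4)*(s + 2)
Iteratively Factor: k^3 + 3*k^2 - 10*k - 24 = (k + 4)*(k^2 - k - 6) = (k - 3)*(k + 4)*(k + 2)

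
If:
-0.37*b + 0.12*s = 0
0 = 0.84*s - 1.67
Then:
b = 0.64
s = 1.99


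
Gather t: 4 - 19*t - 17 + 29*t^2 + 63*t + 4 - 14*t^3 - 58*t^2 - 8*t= -14*t^3 - 29*t^2 + 36*t - 9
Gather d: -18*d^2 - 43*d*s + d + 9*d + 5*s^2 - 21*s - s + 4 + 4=-18*d^2 + d*(10 - 43*s) + 5*s^2 - 22*s + 8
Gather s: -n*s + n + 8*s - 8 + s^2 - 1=n + s^2 + s*(8 - n) - 9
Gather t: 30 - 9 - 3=18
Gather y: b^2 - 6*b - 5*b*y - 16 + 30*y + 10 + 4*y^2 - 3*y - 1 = b^2 - 6*b + 4*y^2 + y*(27 - 5*b) - 7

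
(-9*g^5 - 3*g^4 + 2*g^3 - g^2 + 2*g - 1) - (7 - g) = -9*g^5 - 3*g^4 + 2*g^3 - g^2 + 3*g - 8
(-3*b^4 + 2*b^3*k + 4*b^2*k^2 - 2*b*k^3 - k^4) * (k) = -3*b^4*k + 2*b^3*k^2 + 4*b^2*k^3 - 2*b*k^4 - k^5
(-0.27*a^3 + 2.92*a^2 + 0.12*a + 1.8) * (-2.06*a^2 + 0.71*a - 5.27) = 0.5562*a^5 - 6.2069*a^4 + 3.2489*a^3 - 19.0112*a^2 + 0.6456*a - 9.486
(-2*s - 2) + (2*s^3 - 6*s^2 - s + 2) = 2*s^3 - 6*s^2 - 3*s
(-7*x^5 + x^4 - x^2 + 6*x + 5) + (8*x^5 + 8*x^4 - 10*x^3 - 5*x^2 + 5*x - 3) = x^5 + 9*x^4 - 10*x^3 - 6*x^2 + 11*x + 2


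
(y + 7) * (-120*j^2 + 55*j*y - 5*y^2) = -120*j^2*y - 840*j^2 + 55*j*y^2 + 385*j*y - 5*y^3 - 35*y^2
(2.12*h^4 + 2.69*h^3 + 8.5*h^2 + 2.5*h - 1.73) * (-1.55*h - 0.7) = -3.286*h^5 - 5.6535*h^4 - 15.058*h^3 - 9.825*h^2 + 0.9315*h + 1.211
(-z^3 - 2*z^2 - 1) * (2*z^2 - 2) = -2*z^5 - 4*z^4 + 2*z^3 + 2*z^2 + 2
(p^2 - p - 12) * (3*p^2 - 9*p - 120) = 3*p^4 - 12*p^3 - 147*p^2 + 228*p + 1440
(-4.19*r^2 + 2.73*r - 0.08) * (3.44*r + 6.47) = -14.4136*r^3 - 17.7181*r^2 + 17.3879*r - 0.5176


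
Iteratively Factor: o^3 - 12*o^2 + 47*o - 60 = (o - 4)*(o^2 - 8*o + 15) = (o - 4)*(o - 3)*(o - 5)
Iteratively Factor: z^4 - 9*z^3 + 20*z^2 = (z)*(z^3 - 9*z^2 + 20*z) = z^2*(z^2 - 9*z + 20) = z^2*(z - 4)*(z - 5)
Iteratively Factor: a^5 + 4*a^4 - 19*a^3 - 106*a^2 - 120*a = (a)*(a^4 + 4*a^3 - 19*a^2 - 106*a - 120) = a*(a + 2)*(a^3 + 2*a^2 - 23*a - 60) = a*(a - 5)*(a + 2)*(a^2 + 7*a + 12) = a*(a - 5)*(a + 2)*(a + 4)*(a + 3)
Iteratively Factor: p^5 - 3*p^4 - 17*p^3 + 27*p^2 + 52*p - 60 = (p + 2)*(p^4 - 5*p^3 - 7*p^2 + 41*p - 30) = (p + 2)*(p + 3)*(p^3 - 8*p^2 + 17*p - 10) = (p - 1)*(p + 2)*(p + 3)*(p^2 - 7*p + 10) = (p - 5)*(p - 1)*(p + 2)*(p + 3)*(p - 2)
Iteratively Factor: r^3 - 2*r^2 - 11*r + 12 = (r + 3)*(r^2 - 5*r + 4) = (r - 4)*(r + 3)*(r - 1)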